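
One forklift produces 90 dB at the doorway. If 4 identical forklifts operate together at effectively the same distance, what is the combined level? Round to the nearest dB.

96 dB

With 4 equal, uncorrelated contributions the intensity is 4× that of one unit, giving a rise of 10·log₁₀ 4.
L_total = 90 + 10·log₁₀(4) = 90 + 6.021 = 96.02 dB.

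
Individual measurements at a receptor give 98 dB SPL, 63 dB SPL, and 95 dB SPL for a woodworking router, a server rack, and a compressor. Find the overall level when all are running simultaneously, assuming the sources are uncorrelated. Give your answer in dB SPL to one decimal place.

99.8 dB SPL

For uncorrelated sources the intensities add, so convert each level to linear form, sum, and take 10·log₁₀ of the total.
Σ 10^(L/10) = 10^(98/10) + 10^(63/10) + 10^(95/10) = 9.474e+09.
L_total = 10·log₁₀(9.474e+09) = 99.77 dB SPL.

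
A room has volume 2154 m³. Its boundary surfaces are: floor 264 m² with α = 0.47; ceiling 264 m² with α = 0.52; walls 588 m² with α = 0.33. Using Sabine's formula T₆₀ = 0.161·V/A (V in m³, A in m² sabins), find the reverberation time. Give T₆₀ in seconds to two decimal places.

A = Σ Sᵢαᵢ = 264·0.47 + 264·0.52 + 588·0.33 = 455.40 m².
T₆₀ = 0.161 × 2154 / 455.40 = 0.762 s.

0.76 s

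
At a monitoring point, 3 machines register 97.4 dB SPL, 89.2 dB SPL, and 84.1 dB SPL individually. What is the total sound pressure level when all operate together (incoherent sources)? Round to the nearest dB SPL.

98 dB SPL

Incoherent sources combine by intensity addition: L_total = 10·log₁₀(Σ 10^(L_i/10)).
Σ 10^(L/10) = 10^(97.4/10) + 10^(89.2/10) + 10^(84.1/10) = 6.584e+09.
L_total = 10·log₁₀(6.584e+09) = 98.19 dB SPL.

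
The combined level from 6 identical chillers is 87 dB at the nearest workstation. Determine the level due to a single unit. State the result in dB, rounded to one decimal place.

79.2 dB

For N identical incoherent sources L_total = L₁ + 10·log₁₀ N, so L₁ = 87 − 10·log₁₀(6) = 87 − 7.782.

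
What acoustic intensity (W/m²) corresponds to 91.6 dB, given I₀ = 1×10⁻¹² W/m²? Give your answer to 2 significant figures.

I/I₀ = 10^(91.6/10) = 1.445e+09, so I = 1.445e+09 × 10⁻¹² W/m².

0.0014 W/m²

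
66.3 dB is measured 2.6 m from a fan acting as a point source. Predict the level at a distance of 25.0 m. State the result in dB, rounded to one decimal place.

Spherical spreading from a point source gives a 20·log₁₀(r₂/r₁) drop.
L₂ = 66.3 − 20·log₁₀(25.0/2.6) = 66.3 − 19.659 = 46.64 dB.

46.6 dB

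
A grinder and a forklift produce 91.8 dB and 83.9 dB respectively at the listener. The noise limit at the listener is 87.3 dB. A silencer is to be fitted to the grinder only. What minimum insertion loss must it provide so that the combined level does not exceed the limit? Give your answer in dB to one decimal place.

7.2 dB

The untreated sources together contribute 10^(83.9/10) = 2.455e+08, i.e. 83.90 dB.
To meet 87.3 dB overall, the treated grinder may contribute at most 10^(87.3/10) − 2.455e+08 = 2.916e+08, i.e. 84.65 dB.
Required insertion loss = 91.8 − 84.65 = 7.15 dB.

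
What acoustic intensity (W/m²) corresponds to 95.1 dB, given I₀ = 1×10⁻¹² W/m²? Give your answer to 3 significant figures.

0.00324 W/m²

I/I₀ = 10^(95.1/10) = 3.236e+09, so I = 3.236e+09 × 10⁻¹² W/m².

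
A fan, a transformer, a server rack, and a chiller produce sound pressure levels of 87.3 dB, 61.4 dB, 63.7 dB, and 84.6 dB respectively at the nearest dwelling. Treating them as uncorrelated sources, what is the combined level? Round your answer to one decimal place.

89.2 dB

Incoherent sources combine by intensity addition: L_total = 10·log₁₀(Σ 10^(L_i/10)).
Σ 10^(L/10) = 10^(87.3/10) + 10^(61.4/10) + 10^(63.7/10) + 10^(84.6/10) = 8.292e+08.
L_total = 10·log₁₀(8.292e+08) = 89.19 dB.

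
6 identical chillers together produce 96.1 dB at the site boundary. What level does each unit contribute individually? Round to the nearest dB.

88 dB

Dividing the total intensity by 6 lowers the level by 10·log₁₀ 6 = 7.782 dB: L₁ = 96.1 − 7.782.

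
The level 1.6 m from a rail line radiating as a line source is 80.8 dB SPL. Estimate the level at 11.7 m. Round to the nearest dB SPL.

For a line source, L₂ = L₁ − 10·log₁₀(r₂/r₁).
L₂ = 80.8 − 10·log₁₀(11.7/1.6) = 80.8 − 8.641 = 72.16 dB SPL.

72 dB SPL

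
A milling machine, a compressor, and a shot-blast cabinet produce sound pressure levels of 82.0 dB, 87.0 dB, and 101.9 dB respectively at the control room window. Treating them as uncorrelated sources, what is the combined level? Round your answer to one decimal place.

Incoherent sources combine by intensity addition: L_total = 10·log₁₀(Σ 10^(L_i/10)).
Σ 10^(L/10) = 10^(82.0/10) + 10^(87.0/10) + 10^(101.9/10) = 1.615e+10.
L_total = 10·log₁₀(1.615e+10) = 102.08 dB.

102.1 dB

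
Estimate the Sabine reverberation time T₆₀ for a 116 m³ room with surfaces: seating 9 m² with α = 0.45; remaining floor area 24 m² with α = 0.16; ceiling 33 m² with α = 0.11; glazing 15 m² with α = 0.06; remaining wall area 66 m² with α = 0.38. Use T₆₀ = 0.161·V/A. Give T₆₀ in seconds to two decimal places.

0.50 s

A = Σ Sᵢαᵢ = 9·0.45 + 24·0.16 + 33·0.11 + 15·0.06 + 66·0.38 = 37.50 m².
T₆₀ = 0.161 × 116 / 37.50 = 0.498 s.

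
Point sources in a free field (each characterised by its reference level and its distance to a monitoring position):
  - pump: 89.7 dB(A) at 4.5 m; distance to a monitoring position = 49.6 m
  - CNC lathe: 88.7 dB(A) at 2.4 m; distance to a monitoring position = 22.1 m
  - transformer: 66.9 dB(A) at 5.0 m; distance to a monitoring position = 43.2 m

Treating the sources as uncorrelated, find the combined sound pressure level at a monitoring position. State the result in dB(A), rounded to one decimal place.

72.2 dB(A)

First find each source's level at the receiver (point-source: −20·log₁₀(r/r_ref)), then combine on an intensity basis.
pump: 89.7 − 20·log₁₀(49.6/4.5) = 89.7 − 20.85 = 68.85 dB(A).
CNC lathe: 88.7 − 20·log₁₀(22.1/2.4) = 88.7 − 19.28 = 69.42 dB(A).
transformer: 66.9 − 20·log₁₀(43.2/5.0) = 66.9 − 18.73 = 48.17 dB(A).
Σ 10^(L/10) = 1.649e+07 → L_total = 10·log₁₀(1.649e+07) = 72.17 dB(A).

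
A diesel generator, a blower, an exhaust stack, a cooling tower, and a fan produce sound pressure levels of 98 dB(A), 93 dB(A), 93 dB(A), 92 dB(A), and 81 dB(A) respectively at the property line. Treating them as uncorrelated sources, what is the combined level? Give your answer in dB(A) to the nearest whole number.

For uncorrelated sources the intensities add, so convert each level to linear form, sum, and take 10·log₁₀ of the total.
Σ 10^(L/10) = 10^(98/10) + 10^(93/10) + 10^(93/10) + 10^(92/10) + 10^(81/10) = 1.201e+10.
L_total = 10·log₁₀(1.201e+10) = 100.80 dB(A).

101 dB(A)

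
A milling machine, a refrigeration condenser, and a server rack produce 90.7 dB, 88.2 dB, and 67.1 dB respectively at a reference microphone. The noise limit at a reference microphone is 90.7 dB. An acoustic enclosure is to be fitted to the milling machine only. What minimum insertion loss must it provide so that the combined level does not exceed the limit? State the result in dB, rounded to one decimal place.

Everything except the milling machine sums to 10^(88.2/10) + 10^(67.1/10) = 6.658e+08 in linear terms, 88.23 dB.
To meet 90.7 dB overall, the treated milling machine may contribute at most 10^(90.7/10) − 6.658e+08 = 5.091e+08, i.e. 87.07 dB.
Required insertion loss = 90.7 − 87.07 = 3.63 dB.

3.6 dB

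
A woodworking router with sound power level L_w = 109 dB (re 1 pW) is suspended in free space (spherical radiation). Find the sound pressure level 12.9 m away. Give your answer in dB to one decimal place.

75.8 dB

Free-field spherical radiation: L_p = L_w − 10·log₁₀(4π·r²), r = 12.9 m.
4π·r² = 2091 m², 10·log₁₀ of that is 33.204 dB.
L_p = 109 − 33.204 = 75.80 dB.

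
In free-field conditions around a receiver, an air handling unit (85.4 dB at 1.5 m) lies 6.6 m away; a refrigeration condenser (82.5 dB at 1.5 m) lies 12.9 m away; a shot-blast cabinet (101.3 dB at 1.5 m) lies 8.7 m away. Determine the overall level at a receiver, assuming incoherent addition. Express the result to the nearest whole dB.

86 dB

Propagate each source to the receiver with L = L_ref − 20·log₁₀(r/r_ref), then add intensities.
air handling unit: 85.4 − 20·log₁₀(6.6/1.5) = 85.4 − 12.87 = 72.53 dB.
refrigeration condenser: 82.5 − 20·log₁₀(12.9/1.5) = 82.5 − 18.69 = 63.81 dB.
shot-blast cabinet: 101.3 − 20·log₁₀(8.7/1.5) = 101.3 − 15.27 = 86.03 dB.
Σ 10^(L/10) = 4.213e+08 → L_total = 10·log₁₀(4.213e+08) = 86.25 dB.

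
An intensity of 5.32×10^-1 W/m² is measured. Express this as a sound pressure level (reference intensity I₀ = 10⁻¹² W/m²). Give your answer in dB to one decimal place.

I/I₀ = 5.32×10^-1/10⁻¹² = 5.32×10^11, and L = 10·log₁₀(I/I₀).
L = 10·(0.7259 + 11) = 117.26 dB.

117.3 dB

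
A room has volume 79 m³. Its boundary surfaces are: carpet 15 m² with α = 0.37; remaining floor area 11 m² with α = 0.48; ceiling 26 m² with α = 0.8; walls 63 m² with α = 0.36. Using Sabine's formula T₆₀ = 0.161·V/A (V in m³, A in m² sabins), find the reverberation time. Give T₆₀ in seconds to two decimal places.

A = Σ Sᵢαᵢ = 15·0.37 + 11·0.48 + 26·0.8 + 63·0.36 = 54.31 m².
T₆₀ = 0.161·V/A = 0.161·79/54.31 = 0.234 s.

0.23 s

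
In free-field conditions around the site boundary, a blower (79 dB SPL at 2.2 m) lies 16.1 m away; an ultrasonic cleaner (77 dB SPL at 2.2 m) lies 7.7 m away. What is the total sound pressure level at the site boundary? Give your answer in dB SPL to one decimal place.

67.5 dB SPL

First find each source's level at the receiver (point-source: −20·log₁₀(r/r_ref)), then combine on an intensity basis.
blower: 79 − 20·log₁₀(16.1/2.2) = 79 − 17.29 = 61.71 dB SPL.
ultrasonic cleaner: 77 − 20·log₁₀(7.7/2.2) = 77 − 10.88 = 66.12 dB SPL.
Σ 10^(L/10) = 5.575e+06 → L_total = 10·log₁₀(5.575e+06) = 67.46 dB SPL.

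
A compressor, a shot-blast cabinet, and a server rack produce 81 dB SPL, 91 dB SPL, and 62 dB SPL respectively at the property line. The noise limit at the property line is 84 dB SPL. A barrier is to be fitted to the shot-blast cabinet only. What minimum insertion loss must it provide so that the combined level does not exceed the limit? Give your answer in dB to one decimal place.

10.1 dB

Everything except the shot-blast cabinet sums to 10^(81/10) + 10^(62/10) = 1.275e+08 in linear terms, 81.05 dB SPL.
To meet 84 dB SPL overall, the treated shot-blast cabinet may contribute at most 10^(84/10) − 1.275e+08 = 1.237e+08, i.e. 80.92 dB SPL.
Required insertion loss = 91 − 80.92 = 10.08 dB.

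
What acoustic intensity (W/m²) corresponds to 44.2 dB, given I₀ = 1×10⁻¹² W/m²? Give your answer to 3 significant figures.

2.63e-08 W/m²

I = I₀·10^(L/10) = 10⁻¹² × 10^(44.2/10) = 10^(-7.580).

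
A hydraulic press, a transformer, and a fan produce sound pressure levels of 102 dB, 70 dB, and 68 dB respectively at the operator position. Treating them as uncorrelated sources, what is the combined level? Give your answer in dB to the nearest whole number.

102 dB

Incoherent sources combine by intensity addition: L_total = 10·log₁₀(Σ 10^(L_i/10)).
Σ 10^(L/10) = 10^(102/10) + 10^(70/10) + 10^(68/10) = 1.587e+10.
L_total = 10·log₁₀(1.587e+10) = 102.00 dB.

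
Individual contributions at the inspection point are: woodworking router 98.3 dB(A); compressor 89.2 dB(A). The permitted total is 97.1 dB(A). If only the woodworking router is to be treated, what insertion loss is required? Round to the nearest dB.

2 dB

Everything except the woodworking router sums to 10^(89.2/10) = 8.318e+08 in linear terms, 89.20 dB(A).
The limit corresponds to 10^(97.1/10) = 5.129e+09; subtracting the fixed part leaves 4.297e+09 for the woodworking router, i.e. 96.33 dB(A).
So the woodworking router must be reduced from 98.3 to 96.33 dB(A): IL = 1.97 dB.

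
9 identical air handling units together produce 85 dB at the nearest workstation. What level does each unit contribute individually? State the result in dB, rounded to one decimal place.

75.5 dB

For N identical incoherent sources L_total = L₁ + 10·log₁₀ N, so L₁ = 85 − 10·log₁₀(9) = 85 − 9.542.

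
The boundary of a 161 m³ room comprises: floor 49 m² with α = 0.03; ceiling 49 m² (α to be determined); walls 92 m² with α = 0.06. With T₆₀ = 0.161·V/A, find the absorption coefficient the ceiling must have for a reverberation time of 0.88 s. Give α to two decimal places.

From T₆₀ = 0.161·V/A, the target T₆₀ = 0.88 s needs A = 0.161·161/0.88 = 29.46 m².
Absorption from the other surfaces = 49·0.03 + 92·0.06 = 6.99 m², so the ceiling must supply 22.47 m² over 49 m².
α = 22.47/49 = 0.458.

0.46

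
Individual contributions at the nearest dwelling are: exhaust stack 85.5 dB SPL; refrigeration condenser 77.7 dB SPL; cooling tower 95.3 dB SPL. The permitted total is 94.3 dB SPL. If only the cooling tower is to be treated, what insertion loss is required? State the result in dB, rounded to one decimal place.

Fixed contribution from the other sources: Σ 10^(L/10) = 10^(85.5/10) + 10^(77.7/10) = 4.137e+08 (86.17 dB SPL).
To meet 94.3 dB SPL overall, the treated cooling tower may contribute at most 10^(94.3/10) − 4.137e+08 = 2.278e+09, i.e. 93.58 dB SPL.
So the cooling tower must be reduced from 95.3 to 93.58 dB SPL: IL = 1.72 dB.

1.7 dB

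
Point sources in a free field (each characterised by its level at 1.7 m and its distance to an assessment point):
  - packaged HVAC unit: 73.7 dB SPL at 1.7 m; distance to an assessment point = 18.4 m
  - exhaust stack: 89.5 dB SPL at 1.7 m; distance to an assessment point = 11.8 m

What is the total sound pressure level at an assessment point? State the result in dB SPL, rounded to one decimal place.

72.7 dB SPL

Propagate each source to the receiver with L = L_ref − 20·log₁₀(r/r_ref), then add intensities.
packaged HVAC unit: 73.7 − 20·log₁₀(18.4/1.7) = 73.7 − 20.69 = 53.01 dB SPL.
exhaust stack: 89.5 − 20·log₁₀(11.8/1.7) = 89.5 − 16.83 = 72.67 dB SPL.
Σ 10^(L/10) = 1.870e+07 → L_total = 10·log₁₀(1.870e+07) = 72.72 dB SPL.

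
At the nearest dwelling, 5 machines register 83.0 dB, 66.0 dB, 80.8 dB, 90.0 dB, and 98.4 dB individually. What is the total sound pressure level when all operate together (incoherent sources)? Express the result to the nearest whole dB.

99 dB

For uncorrelated sources the intensities add, so convert each level to linear form, sum, and take 10·log₁₀ of the total.
Σ 10^(L/10) = 10^(83.0/10) + 10^(66.0/10) + 10^(80.8/10) + 10^(90.0/10) + 10^(98.4/10) = 8.242e+09.
L_total = 10·log₁₀(8.242e+09) = 99.16 dB.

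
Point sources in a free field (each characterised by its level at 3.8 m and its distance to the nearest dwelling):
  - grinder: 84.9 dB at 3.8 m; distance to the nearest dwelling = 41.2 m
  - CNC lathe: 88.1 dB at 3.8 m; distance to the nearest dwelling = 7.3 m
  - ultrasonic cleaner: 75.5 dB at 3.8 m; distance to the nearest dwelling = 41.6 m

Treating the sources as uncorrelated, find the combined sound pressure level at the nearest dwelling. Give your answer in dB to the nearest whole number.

83 dB

Propagate each source to the receiver with L = L_ref − 20·log₁₀(r/r_ref), then add intensities.
grinder: 84.9 − 20·log₁₀(41.2/3.8) = 84.9 − 20.70 = 64.20 dB.
CNC lathe: 88.1 − 20·log₁₀(7.3/3.8) = 88.1 − 5.67 = 82.43 dB.
ultrasonic cleaner: 75.5 − 20·log₁₀(41.6/3.8) = 75.5 − 20.79 = 54.71 dB.
Σ 10^(L/10) = 1.779e+08 → L_total = 10·log₁₀(1.779e+08) = 82.50 dB.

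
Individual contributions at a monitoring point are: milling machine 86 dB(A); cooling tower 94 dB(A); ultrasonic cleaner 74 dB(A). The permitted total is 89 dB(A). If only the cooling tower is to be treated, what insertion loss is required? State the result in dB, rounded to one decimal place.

8.3 dB

Everything except the cooling tower sums to 10^(86/10) + 10^(74/10) = 4.232e+08 in linear terms, 86.27 dB(A).
To meet 89 dB(A) overall, the treated cooling tower may contribute at most 10^(89/10) − 4.232e+08 = 3.711e+08, i.e. 85.69 dB(A).
Required insertion loss = 94 − 85.69 = 8.31 dB.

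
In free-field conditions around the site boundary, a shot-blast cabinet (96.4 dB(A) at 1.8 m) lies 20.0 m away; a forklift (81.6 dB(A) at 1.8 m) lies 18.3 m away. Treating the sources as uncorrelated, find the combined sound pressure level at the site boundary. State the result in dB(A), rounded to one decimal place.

Apply inverse-square spreading to bring every level to the receiver, then sum 10^(L/10).
shot-blast cabinet: 96.4 − 20·log₁₀(20.0/1.8) = 96.4 − 20.92 = 75.48 dB(A).
forklift: 81.6 − 20·log₁₀(18.3/1.8) = 81.6 − 20.14 = 61.46 dB(A).
Σ 10^(L/10) = 3.676e+07 → L_total = 10·log₁₀(3.676e+07) = 75.65 dB(A).

75.7 dB(A)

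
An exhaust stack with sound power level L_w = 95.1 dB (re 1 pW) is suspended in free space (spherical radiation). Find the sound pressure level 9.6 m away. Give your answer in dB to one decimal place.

64.5 dB

The power spreads over a sphere of area 4π·r², so L_p = L_w − 10·log₁₀(4π·r²).
4π·r² = 1158 m², 10·log₁₀ of that is 30.638 dB.
L_p = 95.1 − 30.638 = 64.46 dB.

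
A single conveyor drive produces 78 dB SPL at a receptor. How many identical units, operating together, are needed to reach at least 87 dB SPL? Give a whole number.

N identical sources give L₁ + 10·log₁₀ N, so require 10·log₁₀ N ≥ 87 − 78 = 9.0 dB.
N ≥ 10^(9.0/10) = 7.943, so N = 8.

8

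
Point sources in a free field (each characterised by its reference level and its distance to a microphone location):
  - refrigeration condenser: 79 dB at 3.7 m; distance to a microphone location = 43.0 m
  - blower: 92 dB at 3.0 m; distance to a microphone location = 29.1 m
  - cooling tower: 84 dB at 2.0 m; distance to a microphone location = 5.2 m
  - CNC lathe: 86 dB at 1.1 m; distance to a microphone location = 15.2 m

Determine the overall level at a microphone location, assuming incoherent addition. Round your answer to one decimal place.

77.5 dB

Apply inverse-square spreading to bring every level to the receiver, then sum 10^(L/10).
refrigeration condenser: 79 − 20·log₁₀(43.0/3.7) = 79 − 21.31 = 57.69 dB.
blower: 92 − 20·log₁₀(29.1/3.0) = 92 − 19.74 = 72.26 dB.
cooling tower: 84 − 20·log₁₀(5.2/2.0) = 84 − 8.30 = 75.70 dB.
CNC lathe: 86 − 20·log₁₀(15.2/1.1) = 86 − 22.81 = 63.19 dB.
Σ 10^(L/10) = 5.668e+07 → L_total = 10·log₁₀(5.668e+07) = 77.53 dB.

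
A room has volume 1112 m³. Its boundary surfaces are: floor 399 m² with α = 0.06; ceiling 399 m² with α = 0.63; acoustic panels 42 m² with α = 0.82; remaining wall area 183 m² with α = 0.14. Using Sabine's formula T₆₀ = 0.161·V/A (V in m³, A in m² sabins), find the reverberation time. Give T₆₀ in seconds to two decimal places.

Summing Sᵢαᵢ: 399·0.06 + 399·0.63 + 42·0.82 + 183·0.14 = 335.37 m².
T₆₀ = 0.161 × 1112 / 335.37 = 0.534 s.

0.53 s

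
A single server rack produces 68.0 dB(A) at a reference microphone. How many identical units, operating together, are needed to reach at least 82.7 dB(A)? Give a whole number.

Need L₁ + 10·log₁₀ N ≥ 82.7, i.e. log₁₀ N ≥ 1.47.
N ≥ 10^(14.7/10) = 29.512, so N = 30.

30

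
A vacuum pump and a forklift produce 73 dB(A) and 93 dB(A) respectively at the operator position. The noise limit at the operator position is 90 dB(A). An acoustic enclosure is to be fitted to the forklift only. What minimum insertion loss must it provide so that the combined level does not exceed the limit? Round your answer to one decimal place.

Fixed contribution from the other source: Σ 10^(L/10) = 10^(73/10) = 1.995e+07 (73.00 dB(A)).
To meet 90 dB(A) overall, the treated forklift may contribute at most 10^(90/10) − 1.995e+07 = 9.800e+08, i.e. 89.91 dB(A).
Required insertion loss = 93 − 89.91 = 3.09 dB.

3.1 dB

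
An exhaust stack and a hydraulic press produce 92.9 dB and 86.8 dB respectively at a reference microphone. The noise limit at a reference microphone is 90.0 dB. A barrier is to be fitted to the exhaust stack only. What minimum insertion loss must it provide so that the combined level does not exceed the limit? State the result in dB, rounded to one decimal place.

Everything except the exhaust stack sums to 10^(86.8/10) = 4.786e+08 in linear terms, 86.80 dB.
To meet 90.0 dB overall, the treated exhaust stack may contribute at most 10^(90.0/10) − 4.786e+08 = 5.214e+08, i.e. 87.17 dB.
So the exhaust stack must be reduced from 92.9 to 87.17 dB: IL = 5.73 dB.

5.7 dB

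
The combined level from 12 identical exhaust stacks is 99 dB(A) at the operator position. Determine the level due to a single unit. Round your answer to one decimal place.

For N identical incoherent sources L_total = L₁ + 10·log₁₀ N, so L₁ = 99 − 10·log₁₀(12) = 99 − 10.792.

88.2 dB(A)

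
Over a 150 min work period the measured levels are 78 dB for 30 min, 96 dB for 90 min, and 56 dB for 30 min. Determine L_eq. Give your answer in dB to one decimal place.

93.8 dB

Weight each interval's intensity by its duration and average over T = 150 min:
Σ tᵢ·10^(Lᵢ/10) = 30·10^(78/10) + 90·10^(96/10) + 30·10^(56/10) = 3.602e+11.
L_eq = 10·log₁₀(3.602e+11/150) = 93.80 dB.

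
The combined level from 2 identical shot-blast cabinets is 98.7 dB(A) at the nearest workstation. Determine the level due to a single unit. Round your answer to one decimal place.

For N identical incoherent sources L_total = L₁ + 10·log₁₀ N, so L₁ = 98.7 − 10·log₁₀(2) = 98.7 − 3.010.

95.7 dB(A)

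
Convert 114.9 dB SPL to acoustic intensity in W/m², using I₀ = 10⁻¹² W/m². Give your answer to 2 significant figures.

0.31 W/m²

I/I₀ = 10^(114.9/10) = 3.09e+11, so I = 3.09e+11 × 10⁻¹² W/m².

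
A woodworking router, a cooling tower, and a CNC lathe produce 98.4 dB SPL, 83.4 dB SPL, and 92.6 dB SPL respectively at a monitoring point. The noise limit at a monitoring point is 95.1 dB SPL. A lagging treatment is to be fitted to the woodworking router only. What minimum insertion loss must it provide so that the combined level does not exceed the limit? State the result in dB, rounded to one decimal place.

7.6 dB

Everything except the woodworking router sums to 10^(83.4/10) + 10^(92.6/10) = 2.038e+09 in linear terms, 93.09 dB SPL.
To meet 95.1 dB SPL overall, the treated woodworking router may contribute at most 10^(95.1/10) − 2.038e+09 = 1.197e+09, i.e. 90.78 dB SPL.
So the woodworking router must be reduced from 98.4 to 90.78 dB SPL: IL = 7.62 dB.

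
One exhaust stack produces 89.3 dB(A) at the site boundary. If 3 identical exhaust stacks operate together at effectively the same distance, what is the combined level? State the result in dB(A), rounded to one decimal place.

94.1 dB(A)

With 3 equal, uncorrelated contributions the intensity is 3× that of one unit, giving a rise of 10·log₁₀ 3.
L_total = 89.3 + 10·log₁₀(3) = 89.3 + 4.771 = 94.07 dB(A).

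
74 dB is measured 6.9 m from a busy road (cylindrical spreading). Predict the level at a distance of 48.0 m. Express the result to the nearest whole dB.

Line-source attenuation: ΔL = 10·log₁₀(r₂/r₁) = 10·log₁₀(48.0/6.9) = 8.424 dB.
L₂ = 74 − 10·log₁₀(48.0/6.9) = 74 − 8.424 = 65.58 dB.

66 dB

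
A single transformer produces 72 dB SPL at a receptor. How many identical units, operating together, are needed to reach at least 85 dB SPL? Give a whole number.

Need L₁ + 10·log₁₀ N ≥ 85, i.e. log₁₀ N ≥ 1.30.
N ≥ 10^(13.0/10) = 19.953, so N = 20.

20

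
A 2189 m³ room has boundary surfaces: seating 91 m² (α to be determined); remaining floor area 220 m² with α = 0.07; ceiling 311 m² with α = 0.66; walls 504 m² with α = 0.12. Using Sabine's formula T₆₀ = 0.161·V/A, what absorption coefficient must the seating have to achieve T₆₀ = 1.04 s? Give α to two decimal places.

A = 0.161·V/T₆₀ = 0.161·2189/1.04 = 338.87 m² sabins.
Absorption from the other surfaces = 220·0.07 + 311·0.66 + 504·0.12 = 281.14 m², so the seating must supply 57.73 m² over 91 m².
α = 57.73/91 = 0.634.

0.63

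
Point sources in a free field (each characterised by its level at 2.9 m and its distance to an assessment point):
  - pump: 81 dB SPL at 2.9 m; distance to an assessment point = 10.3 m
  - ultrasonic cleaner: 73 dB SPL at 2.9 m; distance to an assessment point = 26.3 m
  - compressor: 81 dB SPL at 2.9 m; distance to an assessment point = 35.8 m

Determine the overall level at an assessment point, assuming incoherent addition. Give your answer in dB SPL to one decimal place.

70.4 dB SPL

First find each source's level at the receiver (point-source: −20·log₁₀(r/r_ref)), then combine on an intensity basis.
pump: 81 − 20·log₁₀(10.3/2.9) = 81 − 11.01 = 69.99 dB SPL.
ultrasonic cleaner: 73 − 20·log₁₀(26.3/2.9) = 73 − 19.15 = 53.85 dB SPL.
compressor: 81 − 20·log₁₀(35.8/2.9) = 81 − 21.83 = 59.17 dB SPL.
Σ 10^(L/10) = 1.105e+07 → L_total = 10·log₁₀(1.105e+07) = 70.43 dB SPL.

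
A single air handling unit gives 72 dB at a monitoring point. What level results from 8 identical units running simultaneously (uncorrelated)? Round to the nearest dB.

81 dB

N identical incoherent sources raise the level by 10·log₁₀ N.
L_total = 72 + 10·log₁₀(8) = 72 + 9.031 = 81.03 dB.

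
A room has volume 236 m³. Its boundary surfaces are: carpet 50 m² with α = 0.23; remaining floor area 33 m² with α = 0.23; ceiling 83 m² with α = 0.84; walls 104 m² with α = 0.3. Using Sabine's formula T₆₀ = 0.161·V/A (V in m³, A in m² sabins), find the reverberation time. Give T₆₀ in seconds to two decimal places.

0.32 s

Summing Sᵢαᵢ: 50·0.23 + 33·0.23 + 83·0.84 + 104·0.3 = 120.01 m².
T₆₀ = 0.161·V/A = 0.161·236/120.01 = 0.317 s.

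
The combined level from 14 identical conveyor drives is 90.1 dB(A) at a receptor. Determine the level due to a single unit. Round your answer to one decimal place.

14 equal contributions raise the level by 10·log₁₀ 14 = 11.461 dB, so each unit alone gives 90.1 − 11.461.

78.6 dB(A)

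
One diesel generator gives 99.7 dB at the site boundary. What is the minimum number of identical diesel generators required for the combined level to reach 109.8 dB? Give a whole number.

11

N identical sources give L₁ + 10·log₁₀ N, so require 10·log₁₀ N ≥ 109.8 − 99.7 = 10.1 dB.
N ≥ 10^(10.1/10) = 10.233, so N = 11.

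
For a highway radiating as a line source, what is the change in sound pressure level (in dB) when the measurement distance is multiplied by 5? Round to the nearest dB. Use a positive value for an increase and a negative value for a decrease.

-7 dB

A line source loses 3 dB per doubling of distance; generally ΔL = −10·log₁₀(r₂/r₁).
ΔL = −10·log₁₀(5) = -6.99 dB.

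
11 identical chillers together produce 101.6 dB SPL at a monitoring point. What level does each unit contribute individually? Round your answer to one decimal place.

11 equal contributions raise the level by 10·log₁₀ 11 = 10.414 dB, so each unit alone gives 101.6 − 10.414.

91.2 dB SPL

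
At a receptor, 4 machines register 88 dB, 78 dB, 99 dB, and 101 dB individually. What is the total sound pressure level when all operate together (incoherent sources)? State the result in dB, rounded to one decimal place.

103.3 dB

Incoherent sources combine by intensity addition: L_total = 10·log₁₀(Σ 10^(L_i/10)).
Σ 10^(L/10) = 10^(88/10) + 10^(78/10) + 10^(99/10) + 10^(101/10) = 2.123e+10.
L_total = 10·log₁₀(2.123e+10) = 103.27 dB.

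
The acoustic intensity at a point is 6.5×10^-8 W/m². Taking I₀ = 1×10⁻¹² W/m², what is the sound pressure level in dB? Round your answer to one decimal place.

L = 10·log₁₀(I/I₀) = 10·log₁₀(6.5×10^-8/10⁻¹²) = 10·log₁₀(6.5×10^4).
L = 10·(0.8129 + 4) = 48.13 dB.

48.1 dB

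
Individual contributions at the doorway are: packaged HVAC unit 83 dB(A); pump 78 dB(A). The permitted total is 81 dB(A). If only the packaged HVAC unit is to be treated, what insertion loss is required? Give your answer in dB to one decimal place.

5.0 dB

Everything except the packaged HVAC unit sums to 10^(78/10) = 6.310e+07 in linear terms, 78.00 dB(A).
The limit corresponds to 10^(81/10) = 1.259e+08; subtracting the fixed part leaves 6.280e+07 for the packaged HVAC unit, i.e. 77.98 dB(A).
So the packaged HVAC unit must be reduced from 83 to 77.98 dB(A): IL = 5.02 dB.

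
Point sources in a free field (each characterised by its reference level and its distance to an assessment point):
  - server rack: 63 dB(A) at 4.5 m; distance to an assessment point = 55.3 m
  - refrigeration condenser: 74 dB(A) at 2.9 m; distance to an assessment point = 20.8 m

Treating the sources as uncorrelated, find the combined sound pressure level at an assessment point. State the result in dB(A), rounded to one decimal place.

Propagate each source to the receiver with L = L_ref − 20·log₁₀(r/r_ref), then add intensities.
server rack: 63 − 20·log₁₀(55.3/4.5) = 63 − 21.79 = 41.21 dB(A).
refrigeration condenser: 74 − 20·log₁₀(20.8/2.9) = 74 − 17.11 = 56.89 dB(A).
Σ 10^(L/10) = 5.015e+05 → L_total = 10·log₁₀(5.015e+05) = 57.00 dB(A).

57.0 dB(A)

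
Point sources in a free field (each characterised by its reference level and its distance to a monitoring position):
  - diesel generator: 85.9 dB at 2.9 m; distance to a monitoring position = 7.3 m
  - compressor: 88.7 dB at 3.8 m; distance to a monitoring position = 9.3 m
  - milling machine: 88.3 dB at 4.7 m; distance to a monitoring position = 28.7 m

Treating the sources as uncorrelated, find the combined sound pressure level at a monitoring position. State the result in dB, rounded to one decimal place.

First find each source's level at the receiver (point-source: −20·log₁₀(r/r_ref)), then combine on an intensity basis.
diesel generator: 85.9 − 20·log₁₀(7.3/2.9) = 85.9 − 8.02 = 77.88 dB.
compressor: 88.7 − 20·log₁₀(9.3/3.8) = 88.7 − 7.77 = 80.93 dB.
milling machine: 88.3 − 20·log₁₀(28.7/4.7) = 88.3 − 15.72 = 72.58 dB.
Σ 10^(L/10) = 2.033e+08 → L_total = 10·log₁₀(2.033e+08) = 83.08 dB.

83.1 dB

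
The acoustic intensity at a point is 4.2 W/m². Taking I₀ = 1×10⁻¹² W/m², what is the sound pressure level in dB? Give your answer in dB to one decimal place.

I/I₀ = 4.2/10⁻¹² = 4.2×10^12, and L = 10·log₁₀(I/I₀).
L = 10·(0.6232 + 12) = 126.23 dB.

126.2 dB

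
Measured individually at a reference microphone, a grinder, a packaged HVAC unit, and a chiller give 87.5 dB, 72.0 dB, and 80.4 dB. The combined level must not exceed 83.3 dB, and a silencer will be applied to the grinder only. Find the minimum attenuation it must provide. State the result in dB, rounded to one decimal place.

8.0 dB

Fixed contribution from the other sources: Σ 10^(L/10) = 10^(72.0/10) + 10^(80.4/10) = 1.255e+08 (80.99 dB).
To meet 83.3 dB overall, the treated grinder may contribute at most 10^(83.3/10) − 1.255e+08 = 8.830e+07, i.e. 79.46 dB.
Required insertion loss = 87.5 − 79.46 = 8.04 dB.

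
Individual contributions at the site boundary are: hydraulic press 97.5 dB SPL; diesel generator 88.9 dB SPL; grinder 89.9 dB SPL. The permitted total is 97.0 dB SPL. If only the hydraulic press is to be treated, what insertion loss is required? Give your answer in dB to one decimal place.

Everything except the hydraulic press sums to 10^(88.9/10) + 10^(89.9/10) = 1.753e+09 in linear terms, 92.44 dB SPL.
To meet 97.0 dB SPL overall, the treated hydraulic press may contribute at most 10^(97.0/10) − 1.753e+09 = 3.258e+09, i.e. 95.13 dB SPL.
Required insertion loss = 97.5 − 95.13 = 2.37 dB.

2.4 dB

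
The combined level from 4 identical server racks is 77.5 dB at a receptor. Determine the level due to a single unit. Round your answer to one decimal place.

For N identical incoherent sources L_total = L₁ + 10·log₁₀ N, so L₁ = 77.5 − 10·log₁₀(4) = 77.5 − 6.021.

71.5 dB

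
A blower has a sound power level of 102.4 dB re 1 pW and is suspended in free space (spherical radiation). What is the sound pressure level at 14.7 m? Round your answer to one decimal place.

68.1 dB

Free-field spherical radiation: L_p = L_w − 10·log₁₀(4π·r²), r = 14.7 m.
4π·r² = 2715 m², 10·log₁₀ of that is 34.338 dB.
L_p = 102.4 − 34.338 = 68.06 dB.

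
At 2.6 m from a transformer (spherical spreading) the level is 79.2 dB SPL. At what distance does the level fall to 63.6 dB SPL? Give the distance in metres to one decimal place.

15.7 m

For a point source L₁ − L₂ = 20·log₁₀(r₂/r₁), so r₂ = r₁·10^((L₁−L₂)/20).
r₂ = 2.6·10^((79.2−63.6)/20) = 2.6·10^(15.6/20) = 15.67 m.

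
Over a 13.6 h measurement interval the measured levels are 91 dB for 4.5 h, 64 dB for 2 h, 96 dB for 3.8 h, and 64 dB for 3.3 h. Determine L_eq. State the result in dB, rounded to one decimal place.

91.8 dB

Weight each interval's intensity by its duration and average over T = 13.6 h:
Σ tᵢ·10^(Lᵢ/10) = 4.5·10^(91/10) + 2·10^(64/10) + 3.8·10^(96/10) + 3.3·10^(64/10) = 2.081e+10.
L_eq = 10·log₁₀(2.081e+10/13.6) = 91.85 dB.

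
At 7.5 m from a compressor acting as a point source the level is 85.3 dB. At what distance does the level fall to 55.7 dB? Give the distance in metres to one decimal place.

226.5 m

For a point source L₁ − L₂ = 20·log₁₀(r₂/r₁), so r₂ = r₁·10^((L₁−L₂)/20).
r₂ = 7.5·10^((85.3−55.7)/20) = 7.5·10^(29.6/20) = 226.50 m.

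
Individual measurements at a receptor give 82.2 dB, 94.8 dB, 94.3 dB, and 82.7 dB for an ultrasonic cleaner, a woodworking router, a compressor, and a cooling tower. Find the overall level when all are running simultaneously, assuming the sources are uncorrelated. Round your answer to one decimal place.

For uncorrelated sources the intensities add, so convert each level to linear form, sum, and take 10·log₁₀ of the total.
Σ 10^(L/10) = 10^(82.2/10) + 10^(94.8/10) + 10^(94.3/10) + 10^(82.7/10) = 6.064e+09.
L_total = 10·log₁₀(6.064e+09) = 97.83 dB.

97.8 dB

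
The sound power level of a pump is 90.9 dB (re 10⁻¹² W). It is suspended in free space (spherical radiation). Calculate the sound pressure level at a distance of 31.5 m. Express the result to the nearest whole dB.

Free-field spherical radiation: L_p = L_w − 10·log₁₀(4π·r²), r = 31.5 m.
4π·r² = 1.247e+04 m², 10·log₁₀ of that is 40.958 dB.
L_p = 90.9 − 40.958 = 49.94 dB.

50 dB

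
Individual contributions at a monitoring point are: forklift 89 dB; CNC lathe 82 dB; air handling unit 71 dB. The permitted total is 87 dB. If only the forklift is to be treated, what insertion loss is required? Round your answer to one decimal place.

The untreated sources together contribute 10^(82/10) + 10^(71/10) = 1.711e+08, i.e. 82.33 dB.
To meet 87 dB overall, the treated forklift may contribute at most 10^(87/10) − 1.711e+08 = 3.301e+08, i.e. 85.19 dB.
Required insertion loss = 89 − 85.19 = 3.81 dB.

3.8 dB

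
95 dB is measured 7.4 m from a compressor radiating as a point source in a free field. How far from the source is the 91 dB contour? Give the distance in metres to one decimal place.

The 4.0 dB drop corresponds to a distance ratio of 10^(4.0/20) for a point source.
r₂ = 7.4·10^((95−91)/20) = 7.4·10^(4.0/20) = 11.73 m.

11.7 m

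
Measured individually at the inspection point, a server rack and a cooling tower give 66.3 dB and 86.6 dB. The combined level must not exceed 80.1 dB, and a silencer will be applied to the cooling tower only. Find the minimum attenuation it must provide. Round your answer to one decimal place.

6.7 dB

The untreated sources together contribute 10^(66.3/10) = 4.266e+06, i.e. 66.30 dB.
The limit corresponds to 10^(80.1/10) = 1.023e+08; subtracting the fixed part leaves 9.806e+07 for the cooling tower, i.e. 79.92 dB.
Required insertion loss = 86.6 − 79.92 = 6.68 dB.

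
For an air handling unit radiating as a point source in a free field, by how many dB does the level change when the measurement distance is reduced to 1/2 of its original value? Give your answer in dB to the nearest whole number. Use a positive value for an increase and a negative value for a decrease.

+6 dB

A point source loses 6 dB per doubling of distance; generally ΔL = −20·log₁₀(r₂/r₁).
ΔL = −20·log₁₀(0.5) = +6.02 dB.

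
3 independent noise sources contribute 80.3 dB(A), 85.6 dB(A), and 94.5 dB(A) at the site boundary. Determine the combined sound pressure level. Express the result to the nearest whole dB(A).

Incoherent sources combine by intensity addition: L_total = 10·log₁₀(Σ 10^(L_i/10)).
Σ 10^(L/10) = 10^(80.3/10) + 10^(85.6/10) + 10^(94.5/10) = 3.289e+09.
L_total = 10·log₁₀(3.289e+09) = 95.17 dB(A).

95 dB(A)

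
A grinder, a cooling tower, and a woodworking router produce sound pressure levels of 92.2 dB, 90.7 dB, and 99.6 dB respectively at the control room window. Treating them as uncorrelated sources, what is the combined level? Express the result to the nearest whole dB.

Incoherent sources combine by intensity addition: L_total = 10·log₁₀(Σ 10^(L_i/10)).
Σ 10^(L/10) = 10^(92.2/10) + 10^(90.7/10) + 10^(99.6/10) = 1.195e+10.
L_total = 10·log₁₀(1.195e+10) = 100.78 dB.

101 dB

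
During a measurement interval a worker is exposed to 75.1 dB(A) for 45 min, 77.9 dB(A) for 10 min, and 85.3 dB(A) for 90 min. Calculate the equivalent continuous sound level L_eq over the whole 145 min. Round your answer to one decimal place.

The energy average is taken in the linear domain: L_eq = 10·log₁₀[(Σ tᵢ·10^(Lᵢ/10))/T], T = 145 min.
Σ tᵢ·10^(Lᵢ/10) = 45·10^(75.1/10) + 10·10^(77.9/10) + 90·10^(85.3/10) = 3.257e+10.
L_eq = 10·log₁₀(3.257e+10/145) = 83.51 dB(A).

83.5 dB(A)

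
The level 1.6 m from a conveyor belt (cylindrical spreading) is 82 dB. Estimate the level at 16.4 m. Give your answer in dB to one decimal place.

Line-source attenuation: ΔL = 10·log₁₀(r₂/r₁) = 10·log₁₀(16.4/1.6) = 10.107 dB.
L₂ = 82 − 10·log₁₀(16.4/1.6) = 82 − 10.107 = 71.89 dB.

71.9 dB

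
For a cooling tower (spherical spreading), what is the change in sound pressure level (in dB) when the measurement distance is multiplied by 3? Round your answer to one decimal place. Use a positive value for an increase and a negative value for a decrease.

-9.5 dB

A point source loses 6 dB per doubling of distance; generally ΔL = −20·log₁₀(r₂/r₁).
ΔL = −20·log₁₀(3) = -9.54 dB.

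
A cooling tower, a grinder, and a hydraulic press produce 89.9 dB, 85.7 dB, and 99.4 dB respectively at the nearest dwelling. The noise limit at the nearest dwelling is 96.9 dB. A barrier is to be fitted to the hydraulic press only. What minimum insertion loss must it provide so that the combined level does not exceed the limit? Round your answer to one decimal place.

3.9 dB

Fixed contribution from the other sources: Σ 10^(L/10) = 10^(89.9/10) + 10^(85.7/10) = 1.349e+09 (91.30 dB).
To meet 96.9 dB overall, the treated hydraulic press may contribute at most 10^(96.9/10) − 1.349e+09 = 3.549e+09, i.e. 95.50 dB.
Required insertion loss = 99.4 − 95.50 = 3.90 dB.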